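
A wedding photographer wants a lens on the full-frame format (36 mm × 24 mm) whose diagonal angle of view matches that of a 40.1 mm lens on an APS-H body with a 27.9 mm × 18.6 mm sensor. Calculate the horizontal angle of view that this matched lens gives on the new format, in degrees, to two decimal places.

Sensor diagonal = √(27.9² + 18.6²) = √1124.3700 ≈ 33.5316 mm.
Sensor diagonal = √(36² + 24²) = √1872.0000 ≈ 43.2666 mm.
Equal diagonal AOV ⇒ f₂ = f₁ · 43.2666/33.5316 = 40.1 × 1.29032 ≈ 51.7419 mm.
Horizontal AOV on the new format = 2·arctan(36 / (2 × 51.7419)) = 2·arctan(0.34788) ≈ 38.3636°.

38.36°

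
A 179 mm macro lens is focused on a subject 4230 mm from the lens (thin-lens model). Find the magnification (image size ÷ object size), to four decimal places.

Thin lens: 1/f = 1/dₒ + 1/dᵢ → 1/dᵢ = 1/179 − 1/4230 = 0.0053502 mm⁻¹, so dᵢ ≈ 186.9094 mm.
Magnification m = dᵢ/dₒ = 186.9094/4230 ≈ 0.04419.

0.0442×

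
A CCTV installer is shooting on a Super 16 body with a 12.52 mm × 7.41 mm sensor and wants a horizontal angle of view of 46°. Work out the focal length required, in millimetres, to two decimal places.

14.75 mm

From α = 2·arctan(w/2f) we get f = w / (2·tan(α/2)).
With w = 12.52 mm and α/2 = 23°, tan(α/2) ≈ 0.42447, so f ≈ 12.52 / 0.84895 ≈ 14.7476 mm.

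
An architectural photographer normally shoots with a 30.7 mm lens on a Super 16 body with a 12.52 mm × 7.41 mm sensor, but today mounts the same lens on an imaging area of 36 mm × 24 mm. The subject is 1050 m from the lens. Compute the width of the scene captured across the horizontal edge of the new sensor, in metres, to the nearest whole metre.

The focal length stays 30.7 mm; the relevant sensor dimension is now w = 36 mm. Object distance dₒ = 1050 m = 1.05e+06 mm.
Thin-lens field width W = w·(dₒ − f)/f = 36 × (1.05e+06 − 30.7)/30.7 ≈ 1231234.358 mm = 1231.23 m.

1231 m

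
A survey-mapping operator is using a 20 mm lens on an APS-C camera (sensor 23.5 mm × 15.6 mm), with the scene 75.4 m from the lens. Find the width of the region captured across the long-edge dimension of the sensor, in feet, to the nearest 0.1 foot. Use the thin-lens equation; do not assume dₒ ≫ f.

dₒ: 75.4 m = 75400 mm.
Similar triangles through the lens centre give W/dₒ = w/dᵢ; with 1/f = 1/dₒ + 1/dᵢ this gives W = w·(dₒ − f)/f.
W = 23.5 mm × (75400 − 20) / 20 = 23.5 × 3769.0000 ≈ 88571.500 mm = 88571.500/304.8 ft = 290.589 ft.

290.6 ft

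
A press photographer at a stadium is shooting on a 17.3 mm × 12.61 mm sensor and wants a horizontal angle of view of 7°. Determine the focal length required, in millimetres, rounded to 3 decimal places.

From α = 2·arctan(w/2f) we get f = w / (2·tan(α/2)).
With w = 17.3 mm and α/2 = 3.5°, tan(α/2) ≈ 0.06116, so f ≈ 17.3 / 0.12233 ≈ 141.4262 mm.

141.426 mm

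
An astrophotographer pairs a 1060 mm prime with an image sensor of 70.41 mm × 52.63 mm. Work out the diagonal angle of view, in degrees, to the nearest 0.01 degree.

4.75°

Sensor diagonal = √(70.41² + 52.63²) = √7727.4850 ≈ 87.9061 mm.
Angle of view α = 2·arctan(d/2f) with d = 87.9061 mm and f = 1060 mm.
d/2f = 0.04147; arctan(0.04147) ≈ 2.3744°, so α ≈ 4.7488°.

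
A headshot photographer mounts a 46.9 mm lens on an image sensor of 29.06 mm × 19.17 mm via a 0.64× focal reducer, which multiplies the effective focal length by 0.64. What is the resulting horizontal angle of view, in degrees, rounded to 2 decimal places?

Effective focal length f = 46.9 × 0.64 = 30.016 mm.
α = 2·arctan(29.06 / (2 × 30.016)) = 2·arctan(0.48408) ≈ 51.6609°.

51.66°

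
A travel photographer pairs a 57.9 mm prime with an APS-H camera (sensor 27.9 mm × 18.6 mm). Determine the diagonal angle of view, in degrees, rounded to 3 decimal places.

32.298°

Sensor diagonal = √(27.9² + 18.6²) = √1124.3700 ≈ 33.5316 mm.
Angle of view α = 2·arctan(d/2f) with d = 33.5316 mm and f = 57.9 mm.
d/2f = 0.28956; arctan(0.28956) ≈ 16.1492°, so α ≈ 32.2983°.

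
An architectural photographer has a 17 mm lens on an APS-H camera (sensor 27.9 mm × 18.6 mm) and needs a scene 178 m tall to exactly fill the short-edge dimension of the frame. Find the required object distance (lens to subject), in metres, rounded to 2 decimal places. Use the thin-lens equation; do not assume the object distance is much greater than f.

162.71 m

W: 178 m = 178000 mm.
Magnification m = h/W = dᵢ/dₒ; combined with 1/f = 1/dₒ + 1/dᵢ this gives dₒ = f·(1 + W/h).
dₒ = 17 mm × (1 + 178000/18.6) = 17 × 9570.8925 ≈ 162705.172 mm = 162.705 m.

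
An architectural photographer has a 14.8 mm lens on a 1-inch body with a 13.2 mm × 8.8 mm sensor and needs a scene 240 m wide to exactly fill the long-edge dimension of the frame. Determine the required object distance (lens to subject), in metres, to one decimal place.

269.1 m

W: 240 m = 240000 mm.
Magnification m = w/W = dᵢ/dₒ; combined with 1/f = 1/dₒ + 1/dᵢ this gives dₒ = f·(1 + W/w).
dₒ = 14.8 mm × (1 + 240000/13.2) = 14.8 × 18182.8182 ≈ 269105.709 mm = 269.106 m.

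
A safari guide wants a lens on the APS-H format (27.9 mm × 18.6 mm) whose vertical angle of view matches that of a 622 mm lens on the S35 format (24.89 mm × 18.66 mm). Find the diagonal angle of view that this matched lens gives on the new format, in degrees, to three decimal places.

3.098°

Equal vertical AOV ⇒ f₂ = f₁ · 18.6/18.66 = 622 × 0.99678 ≈ 620.0000 mm.
Sensor diagonal = √(27.9² + 18.6²) = √1124.3700 ≈ 33.5316 mm.
Diagonal AOV on the new format = 2·arctan(33.5316 / (2 × 620.0000)) = 2·arctan(0.02704) ≈ 3.0980°.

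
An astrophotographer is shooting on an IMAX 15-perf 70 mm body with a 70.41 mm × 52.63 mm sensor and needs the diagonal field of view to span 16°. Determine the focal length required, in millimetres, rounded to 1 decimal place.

Sensor diagonal = √(70.41² + 52.63²) = √7727.4850 ≈ 87.9061 mm.
From α = 2·arctan(d/2f) we get f = d / (2·tan(α/2)).
With d = 87.9061 mm and α/2 = 8°, tan(α/2) ≈ 0.14054, so f ≈ 87.9061 / 0.28108 ≈ 312.7423 mm.

312.7 mm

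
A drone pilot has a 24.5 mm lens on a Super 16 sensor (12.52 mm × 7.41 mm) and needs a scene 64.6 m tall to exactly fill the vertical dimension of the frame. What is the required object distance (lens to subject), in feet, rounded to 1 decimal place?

700.8 ft

W: 64.6 m = 64600 mm.
Magnification m = h/W = dᵢ/dₒ; combined with 1/f = 1/dₒ + 1/dᵢ this gives dₒ = f·(1 + W/h).
dₒ = 24.5 mm × (1 + 64600/7.41) = 24.5 × 8718.9487 ≈ 213614.244 mm = 213614.244/304.8 ft = 700.834 ft.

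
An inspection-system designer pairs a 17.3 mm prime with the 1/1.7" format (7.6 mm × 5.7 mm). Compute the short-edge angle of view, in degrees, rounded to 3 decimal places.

Angle of view α = 2·arctan(h/2f) with h = 5.7 mm and f = 17.3 mm.
h/2f = 0.16474; arctan(0.16474) ≈ 9.3549°, so α ≈ 18.7098°.

18.710°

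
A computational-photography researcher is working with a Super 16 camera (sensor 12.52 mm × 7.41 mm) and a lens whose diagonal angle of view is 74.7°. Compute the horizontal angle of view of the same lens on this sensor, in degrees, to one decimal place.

66.6°

Sensor diagonal = √(12.52² + 7.41²) = √211.6585 ≈ 14.5485 mm.
From the diagonal AOV: f = 14.5485 / (2·tan(37.35°)) = 14.5485 / 1.52635 ≈ 9.5315 mm.
Horizontal AOV = 2·arctan(12.52 / (2 × 9.5315)) = 2·arctan(0.65677) ≈ 66.5911°.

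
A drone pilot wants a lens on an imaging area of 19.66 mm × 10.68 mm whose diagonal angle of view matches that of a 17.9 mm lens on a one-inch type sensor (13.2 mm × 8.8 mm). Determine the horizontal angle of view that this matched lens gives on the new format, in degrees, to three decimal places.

42.551°

Sensor diagonal = √(13.2² + 8.8²) = √251.6800 ≈ 15.8644 mm.
Sensor diagonal = √(19.66² + 10.68²) = √500.5780 ≈ 22.3736 mm.
Equal diagonal AOV ⇒ f₂ = f₁ · 22.3736/15.8644 = 17.9 × 1.41030 ≈ 25.2444 mm.
Horizontal AOV on the new format = 2·arctan(19.66 / (2 × 25.2444)) = 2·arctan(0.38939) ≈ 42.5513°.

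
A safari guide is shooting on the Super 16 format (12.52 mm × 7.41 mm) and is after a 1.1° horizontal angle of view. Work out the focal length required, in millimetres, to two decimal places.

From α = 2·arctan(w/2f) we get f = w / (2·tan(α/2)).
With w = 12.52 mm and α/2 = 0.55°, tan(α/2) ≈ 0.00960, so f ≈ 12.52 / 0.01920 ≈ 652.1101 mm.

652.11 mm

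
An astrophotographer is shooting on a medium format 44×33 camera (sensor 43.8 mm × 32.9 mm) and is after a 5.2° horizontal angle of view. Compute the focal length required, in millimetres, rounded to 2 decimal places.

From α = 2·arctan(w/2f) we get f = w / (2·tan(α/2)).
With w = 43.8 mm and α/2 = 2.6°, tan(α/2) ≈ 0.04541, so f ≈ 43.8 / 0.09082 ≈ 482.2754 mm.

482.28 mm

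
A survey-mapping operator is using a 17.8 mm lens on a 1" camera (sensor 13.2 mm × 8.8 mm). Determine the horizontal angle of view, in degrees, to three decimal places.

40.688°

Angle of view α = 2·arctan(w/2f) with w = 13.2 mm and f = 17.8 mm.
w/2f = 0.37079; arctan(0.37079) ≈ 20.3441°, so α ≈ 40.6882°.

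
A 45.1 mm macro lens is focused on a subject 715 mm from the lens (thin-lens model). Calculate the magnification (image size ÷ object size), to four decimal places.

0.0673×

Thin lens: 1/f = 1/dₒ + 1/dᵢ → 1/dᵢ = 1/45.1 − 1/715 = 0.0207743 mm⁻¹, so dᵢ ≈ 48.1363 mm.
Magnification m = dᵢ/dₒ = 48.1363/715 ≈ 0.06732.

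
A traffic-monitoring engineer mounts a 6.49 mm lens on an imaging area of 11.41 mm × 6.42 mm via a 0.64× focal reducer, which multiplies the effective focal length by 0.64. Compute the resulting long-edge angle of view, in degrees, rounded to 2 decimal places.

Effective focal length f = 6.49 × 0.64 = 4.1536 mm.
α = 2·arctan(11.41 / (2 × 4.1536)) = 2·arctan(1.37351) ≈ 107.8860°.

107.89°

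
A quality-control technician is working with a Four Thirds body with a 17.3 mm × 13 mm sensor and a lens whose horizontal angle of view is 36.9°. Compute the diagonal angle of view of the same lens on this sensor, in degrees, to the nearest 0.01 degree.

From the horizontal AOV: f = 17.3 / (2·tan(18.45°)) = 17.3 / 0.66725 ≈ 25.9273 mm.
Sensor diagonal = √(17.3² + 13²) = √468.2900 ≈ 21.6400 mm.
Diagonal AOV = 2·arctan(21.6400 / (2 × 25.9273)) = 2·arctan(0.41732) ≈ 45.3036°.

45.30°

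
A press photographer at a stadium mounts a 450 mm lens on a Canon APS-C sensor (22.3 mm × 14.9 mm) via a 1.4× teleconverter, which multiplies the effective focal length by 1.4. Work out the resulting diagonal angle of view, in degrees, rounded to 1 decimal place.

Effective focal length f = 450 × 1.4 = 630 mm.
Sensor diagonal = √(22.3² + 14.9²) = √719.3000 ≈ 26.8198 mm.
α = 2·arctan(26.820 / (2 × 630)) = 2·arctan(0.02129) ≈ 2.4388°.

2.4°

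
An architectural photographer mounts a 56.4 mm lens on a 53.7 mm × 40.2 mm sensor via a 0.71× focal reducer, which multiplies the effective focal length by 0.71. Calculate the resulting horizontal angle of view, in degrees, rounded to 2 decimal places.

Effective focal length f = 56.4 × 0.71 = 40.044 mm.
α = 2·arctan(53.7 / (2 × 40.044)) = 2·arctan(0.67051) ≈ 67.6847°.

67.68°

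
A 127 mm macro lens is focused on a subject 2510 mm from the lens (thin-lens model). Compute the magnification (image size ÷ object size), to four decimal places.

0.0533×

Thin lens: 1/f = 1/dₒ + 1/dᵢ → 1/dᵢ = 1/127 − 1/2510 = 0.0074756 mm⁻¹, so dᵢ ≈ 133.7684 mm.
Magnification m = dᵢ/dₒ = 133.7684/2510 ≈ 0.05329.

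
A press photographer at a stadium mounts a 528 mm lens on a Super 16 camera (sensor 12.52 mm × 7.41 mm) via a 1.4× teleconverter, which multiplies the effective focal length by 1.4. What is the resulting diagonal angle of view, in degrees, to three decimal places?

Effective focal length f = 528 × 1.4 = 739.2 mm.
Sensor diagonal = √(12.52² + 7.41²) = √211.6585 ≈ 14.5485 mm.
α = 2·arctan(14.548 / (2 × 739.2)) = 2·arctan(0.00984) ≈ 1.1276°.

1.128°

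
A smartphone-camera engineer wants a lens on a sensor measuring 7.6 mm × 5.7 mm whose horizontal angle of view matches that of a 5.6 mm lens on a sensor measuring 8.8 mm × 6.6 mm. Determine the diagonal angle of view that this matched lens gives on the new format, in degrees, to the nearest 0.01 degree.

Equal horizontal AOV ⇒ f₂ = f₁ · 7.6/8.8 = 5.6 × 0.86364 ≈ 4.8364 mm.
Sensor diagonal = √(7.6² + 5.7²) = √90.2500 ≈ 9.5000 mm.
Diagonal AOV on the new format = 2·arctan(9.5000 / (2 × 4.8364)) = 2·arctan(0.98214) ≈ 88.9677°.

88.97°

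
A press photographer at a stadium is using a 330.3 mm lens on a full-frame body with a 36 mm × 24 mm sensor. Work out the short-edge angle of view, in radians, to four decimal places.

Angle of view α = 2·arctan(h/2f) with h = 24 mm and f = 330.3 mm.
h/2f = 0.03633; arctan(0.03633) ≈ 0.0363 rad, so α ≈ 0.0726 rad.

0.0726 rad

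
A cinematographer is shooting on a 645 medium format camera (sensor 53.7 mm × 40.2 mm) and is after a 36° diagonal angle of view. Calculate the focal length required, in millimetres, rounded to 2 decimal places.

Sensor diagonal = √(53.7² + 40.2²) = √4499.7300 ≈ 67.0800 mm.
From α = 2·arctan(d/2f) we get f = d / (2·tan(α/2)).
With d = 67.0800 mm and α/2 = 18°, tan(α/2) ≈ 0.32492, so f ≈ 67.0800 / 0.64984 ≈ 103.2255 mm.

103.23 mm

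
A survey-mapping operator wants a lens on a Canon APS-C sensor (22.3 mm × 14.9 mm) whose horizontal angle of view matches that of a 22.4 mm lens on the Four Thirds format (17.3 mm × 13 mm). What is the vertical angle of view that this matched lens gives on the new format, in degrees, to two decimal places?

28.94°

Equal horizontal AOV ⇒ f₂ = f₁ · 22.3/17.3 = 22.4 × 1.28902 ≈ 28.8740 mm.
Vertical AOV on the new format = 2·arctan(14.9 / (2 × 28.8740)) = 2·arctan(0.25802) ≈ 28.9356°.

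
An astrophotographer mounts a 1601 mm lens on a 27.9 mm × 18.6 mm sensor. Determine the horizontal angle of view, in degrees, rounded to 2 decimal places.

Angle of view α = 2·arctan(w/2f) with w = 27.9 mm and f = 1601 mm.
w/2f = 0.00871; arctan(0.00871) ≈ 0.4992°, so α ≈ 0.9984°.

1.00°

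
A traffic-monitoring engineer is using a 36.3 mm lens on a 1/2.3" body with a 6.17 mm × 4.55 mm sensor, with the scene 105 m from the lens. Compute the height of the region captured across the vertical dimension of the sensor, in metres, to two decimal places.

13.16 m

dₒ: 105 m = 105000 mm.
Similar triangles through the lens centre give W/dₒ = h/dᵢ; with 1/f = 1/dₒ + 1/dᵢ this gives W = h·(dₒ − f)/f.
W = 4.55 mm × (105000 − 36.3) / 36.3 = 4.55 × 2891.5620 ≈ 13156.607 mm = 13.1566 m.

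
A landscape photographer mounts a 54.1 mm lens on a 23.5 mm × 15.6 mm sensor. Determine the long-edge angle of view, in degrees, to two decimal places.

Angle of view α = 2·arctan(w/2f) with w = 23.5 mm and f = 54.1 mm.
w/2f = 0.21719; arctan(0.21719) ≈ 12.2538°, so α ≈ 24.5076°.

24.51°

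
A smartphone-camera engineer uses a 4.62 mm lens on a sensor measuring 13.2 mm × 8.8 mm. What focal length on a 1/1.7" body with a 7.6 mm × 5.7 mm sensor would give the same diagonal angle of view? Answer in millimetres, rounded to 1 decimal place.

2.8 mm

Sensor diagonal = √(13.2² + 8.8²) = √251.6800 ≈ 15.8644 mm.
Sensor diagonal = √(7.6² + 5.7²) = √90.2500 ≈ 9.5000 mm.
Equal angle of view means equal diagonal/f ratio, so f₂ = f₁ · (diagonal₂/diagonal₁) = 4.62 × 9.5000/15.8644.
f₂ = 4.62 × 0.59882 ≈ 2.767 mm.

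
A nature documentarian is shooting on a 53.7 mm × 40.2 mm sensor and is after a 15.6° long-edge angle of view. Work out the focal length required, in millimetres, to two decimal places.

From α = 2·arctan(w/2f) we get f = w / (2·tan(α/2)).
With w = 53.7 mm and α/2 = 7.8°, tan(α/2) ≈ 0.13698, so f ≈ 53.7 / 0.27397 ≈ 196.0098 mm.

196.01 mm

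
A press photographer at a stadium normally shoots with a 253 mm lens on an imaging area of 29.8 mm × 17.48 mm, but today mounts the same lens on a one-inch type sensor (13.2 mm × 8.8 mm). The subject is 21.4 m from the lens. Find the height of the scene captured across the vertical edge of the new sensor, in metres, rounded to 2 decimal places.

The focal length stays 253 mm; the relevant sensor dimension is now h = 8.8 mm. Object distance dₒ = 21.4 m = 21400 mm.
Thin-lens field height W = h·(dₒ − f)/f = 8.8 × (21400 − 253)/253 ≈ 735.548 mm = 0.735548 m.

0.74 m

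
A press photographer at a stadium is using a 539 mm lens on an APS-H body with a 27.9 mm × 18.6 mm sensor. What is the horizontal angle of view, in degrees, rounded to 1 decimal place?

3.0°

Angle of view α = 2·arctan(w/2f) with w = 27.9 mm and f = 539 mm.
w/2f = 0.02588; arctan(0.02588) ≈ 1.4826°, so α ≈ 2.9651°.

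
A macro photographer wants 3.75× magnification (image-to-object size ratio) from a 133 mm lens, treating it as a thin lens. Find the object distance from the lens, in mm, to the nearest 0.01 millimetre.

With m = dᵢ/dₒ and 1/f = 1/dₒ + 1/dᵢ, substituting dᵢ = m·dₒ gives 1/f = (1 + 1/m)/dₒ, hence dₒ = f·(1 + 1/m).
dₒ = 133 × (1 + 1/3.75) = 133 × 1.26667 ≈ 168.467 mm.

168.47 mm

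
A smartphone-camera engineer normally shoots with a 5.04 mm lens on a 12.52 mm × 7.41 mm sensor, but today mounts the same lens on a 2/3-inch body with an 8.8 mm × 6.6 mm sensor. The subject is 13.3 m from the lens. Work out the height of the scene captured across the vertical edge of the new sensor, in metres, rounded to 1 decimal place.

17.4 m

The focal length stays 5.04 mm; the relevant sensor dimension is now h = 6.6 mm. Object distance dₒ = 13.3 m = 13300 mm.
Thin-lens field height W = h·(dₒ − f)/f = 6.6 × (13300 − 5.04)/5.04 ≈ 17410.067 mm = 17.4101 m.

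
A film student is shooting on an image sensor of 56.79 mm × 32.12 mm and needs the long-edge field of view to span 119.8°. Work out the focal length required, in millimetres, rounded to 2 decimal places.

16.46 mm

From α = 2·arctan(w/2f) we get f = w / (2·tan(α/2)).
With w = 56.79 mm and α/2 = 59.9°, tan(α/2) ≈ 1.72509, so f ≈ 56.79 / 3.45018 ≈ 16.4600 mm.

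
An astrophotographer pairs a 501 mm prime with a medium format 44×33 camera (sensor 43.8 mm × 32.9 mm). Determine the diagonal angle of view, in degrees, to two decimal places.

Sensor diagonal = √(43.8² + 32.9²) = √3000.8500 ≈ 54.7800 mm.
Angle of view α = 2·arctan(d/2f) with d = 54.7800 mm and f = 501 mm.
d/2f = 0.05467; arctan(0.05467) ≈ 3.1293°, so α ≈ 6.2586°.

6.26°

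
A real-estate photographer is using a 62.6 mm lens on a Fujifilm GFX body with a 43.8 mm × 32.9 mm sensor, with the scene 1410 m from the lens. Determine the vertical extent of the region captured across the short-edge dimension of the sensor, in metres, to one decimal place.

dₒ: 1410 m = 1.41e+06 mm.
Similar triangles through the lens centre give W/dₒ = h/dᵢ; with 1/f = 1/dₒ + 1/dᵢ this gives W = h·(dₒ − f)/f.
W = 32.9 mm × (1.41e+06 − 62.6) / 62.6 = 32.9 × 22522.9617 ≈ 741005.439 mm = 741.005 m.

741.0 m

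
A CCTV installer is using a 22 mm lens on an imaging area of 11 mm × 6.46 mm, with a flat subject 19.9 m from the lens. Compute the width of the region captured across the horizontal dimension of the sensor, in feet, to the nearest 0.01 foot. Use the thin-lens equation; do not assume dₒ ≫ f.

dₒ: 19.9 m = 19900 mm.
Similar triangles through the lens centre give W/dₒ = w/dᵢ; with 1/f = 1/dₒ + 1/dᵢ this gives W = w·(dₒ − f)/f.
W = 11 mm × (19900 − 22) / 22 = 11 × 903.5455 ≈ 9939.000 mm = 9939.000/304.8 ft = 32.6083 ft.

32.61 ft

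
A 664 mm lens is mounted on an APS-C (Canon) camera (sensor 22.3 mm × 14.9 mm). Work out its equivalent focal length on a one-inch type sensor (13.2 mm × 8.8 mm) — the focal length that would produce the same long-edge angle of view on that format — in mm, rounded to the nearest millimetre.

Equal angle of view means equal width/f ratio, so f₂ = f₁ · (width₂/width₁) = 664 × 13.2/22.3.
f₂ = 664 × 0.59193 ≈ 393.040 mm.

393 mm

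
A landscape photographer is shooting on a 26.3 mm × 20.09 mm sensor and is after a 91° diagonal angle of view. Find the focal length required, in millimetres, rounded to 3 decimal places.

Sensor diagonal = √(26.3² + 20.09²) = √1095.2981 ≈ 33.0953 mm.
From α = 2·arctan(d/2f) we get f = d / (2·tan(α/2)).
With d = 33.0953 mm and α/2 = 45.5°, tan(α/2) ≈ 1.01761, so f ≈ 33.0953 / 2.03521 ≈ 16.2613 mm.

16.261 mm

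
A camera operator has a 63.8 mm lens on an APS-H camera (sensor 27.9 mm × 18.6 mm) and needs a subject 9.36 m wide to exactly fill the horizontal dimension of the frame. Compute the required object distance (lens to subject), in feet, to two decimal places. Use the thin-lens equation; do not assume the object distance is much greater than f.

W: 9.36 m = 9360 mm.
Magnification m = w/W = dᵢ/dₒ; combined with 1/f = 1/dₒ + 1/dᵢ this gives dₒ = f·(1 + W/w).
dₒ = 63.8 mm × (1 + 9360/27.9) = 63.8 × 336.4839 ≈ 21467.671 mm = 21467.671/304.8 ft = 70.432 ft.

70.43 ft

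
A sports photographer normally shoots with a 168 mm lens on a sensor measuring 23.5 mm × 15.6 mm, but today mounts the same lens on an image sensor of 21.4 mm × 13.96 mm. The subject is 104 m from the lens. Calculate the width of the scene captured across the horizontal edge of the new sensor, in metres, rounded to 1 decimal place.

The focal length stays 168 mm; the relevant sensor dimension is now w = 21.4 mm. Object distance dₒ = 104 m = 104000 mm.
Thin-lens field width W = w·(dₒ − f)/f = 21.4 × (104000 − 168)/168 ≈ 13226.219 mm = 13.2262 m.

13.2 m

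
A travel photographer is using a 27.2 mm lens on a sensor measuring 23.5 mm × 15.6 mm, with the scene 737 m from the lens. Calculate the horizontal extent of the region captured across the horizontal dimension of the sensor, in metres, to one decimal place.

dₒ: 737 m = 737000 mm.
Similar triangles through the lens centre give W/dₒ = w/dᵢ; with 1/f = 1/dₒ + 1/dᵢ this gives W = w·(dₒ − f)/f.
W = 23.5 mm × (737000 − 27.2) / 27.2 = 23.5 × 27094.5882 ≈ 636722.824 mm = 636.723 m.

636.7 m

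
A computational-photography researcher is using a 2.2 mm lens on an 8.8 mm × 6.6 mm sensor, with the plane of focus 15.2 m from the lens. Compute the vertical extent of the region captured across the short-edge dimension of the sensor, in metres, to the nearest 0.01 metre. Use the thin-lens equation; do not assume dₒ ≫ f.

45.59 m

dₒ: 15.2 m = 15200 mm.
Similar triangles through the lens centre give W/dₒ = h/dᵢ; with 1/f = 1/dₒ + 1/dᵢ this gives W = h·(dₒ − f)/f.
W = 6.6 mm × (15200 − 2.2) / 2.2 = 6.6 × 6908.0909 ≈ 45593.400 mm = 45.5934 m.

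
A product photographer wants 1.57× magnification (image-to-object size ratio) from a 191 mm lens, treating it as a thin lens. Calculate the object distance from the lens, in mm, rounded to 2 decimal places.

With m = dᵢ/dₒ and 1/f = 1/dₒ + 1/dᵢ, substituting dᵢ = m·dₒ gives 1/f = (1 + 1/m)/dₒ, hence dₒ = f·(1 + 1/m).
dₒ = 191 × (1 + 1/1.57) = 191 × 1.63694 ≈ 312.656 mm.

312.66 mm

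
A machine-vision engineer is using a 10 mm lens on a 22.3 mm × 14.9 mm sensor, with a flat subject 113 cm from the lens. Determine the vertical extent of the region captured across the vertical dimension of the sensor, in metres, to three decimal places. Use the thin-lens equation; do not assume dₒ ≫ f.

dₒ: 113 cm = 1130 mm.
Similar triangles through the lens centre give W/dₒ = h/dᵢ; with 1/f = 1/dₒ + 1/dᵢ this gives W = h·(dₒ − f)/f.
W = 14.9 mm × (1130 − 10) / 10 = 14.9 × 112.0000 ≈ 1668.800 mm = 1.6688 m.

1.669 m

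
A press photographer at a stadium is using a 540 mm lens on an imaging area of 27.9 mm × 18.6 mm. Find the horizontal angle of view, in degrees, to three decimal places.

2.960°

Angle of view α = 2·arctan(w/2f) with w = 27.9 mm and f = 540 mm.
w/2f = 0.02583; arctan(0.02583) ≈ 1.4798°, so α ≈ 2.9596°.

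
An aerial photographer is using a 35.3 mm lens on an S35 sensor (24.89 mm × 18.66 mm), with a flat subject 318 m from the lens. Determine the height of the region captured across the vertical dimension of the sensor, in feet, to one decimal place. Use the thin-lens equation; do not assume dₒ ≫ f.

dₒ: 318 m = 318000 mm.
Similar triangles through the lens centre give W/dₒ = h/dᵢ; with 1/f = 1/dₒ + 1/dᵢ this gives W = h·(dₒ − f)/f.
W = 18.66 mm × (318000 − 35.3) / 35.3 = 18.66 × 9007.4986 ≈ 168079.924 mm = 168079.924/304.8 ft = 551.443 ft.

551.4 ft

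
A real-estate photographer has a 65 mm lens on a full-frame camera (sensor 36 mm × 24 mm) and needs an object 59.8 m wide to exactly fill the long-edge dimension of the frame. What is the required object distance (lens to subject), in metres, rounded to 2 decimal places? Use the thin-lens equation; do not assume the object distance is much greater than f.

108.04 m

W: 59.8 m = 59800 mm.
Magnification m = w/W = dᵢ/dₒ; combined with 1/f = 1/dₒ + 1/dᵢ this gives dₒ = f·(1 + W/w).
dₒ = 65 mm × (1 + 59800/36) = 65 × 1662.1111 ≈ 108037.222 mm = 108.037 m.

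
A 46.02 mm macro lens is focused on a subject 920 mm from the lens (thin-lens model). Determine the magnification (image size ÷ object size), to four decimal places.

0.0527×

Thin lens: 1/f = 1/dₒ + 1/dᵢ → 1/dᵢ = 1/46.02 − 1/920 = 0.0206427 mm⁻¹, so dᵢ ≈ 48.4432 mm.
Magnification m = dᵢ/dₒ = 48.4432/920 ≈ 0.05266.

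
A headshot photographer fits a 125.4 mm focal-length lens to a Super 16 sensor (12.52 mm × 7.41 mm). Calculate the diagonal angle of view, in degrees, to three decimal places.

6.640°

Sensor diagonal = √(12.52² + 7.41²) = √211.6585 ≈ 14.5485 mm.
Angle of view α = 2·arctan(d/2f) with d = 14.5485 mm and f = 125.4 mm.
d/2f = 0.05801; arctan(0.05801) ≈ 3.3199°, so α ≈ 6.6398°.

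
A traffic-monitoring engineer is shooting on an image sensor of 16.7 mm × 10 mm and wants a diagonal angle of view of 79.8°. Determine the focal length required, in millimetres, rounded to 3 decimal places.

11.640 mm

Sensor diagonal = √(16.7² + 10²) = √378.8900 ≈ 19.4651 mm.
From α = 2·arctan(d/2f) we get f = d / (2·tan(α/2)).
With d = 19.4651 mm and α/2 = 39.9°, tan(α/2) ≈ 0.83613, so f ≈ 19.4651 / 1.67226 ≈ 11.6400 mm.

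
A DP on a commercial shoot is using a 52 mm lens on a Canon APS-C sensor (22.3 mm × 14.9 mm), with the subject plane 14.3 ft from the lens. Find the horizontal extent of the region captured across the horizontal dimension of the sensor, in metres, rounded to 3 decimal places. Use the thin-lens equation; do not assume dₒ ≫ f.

1.847 m

dₒ: 14.3 ft × 304.8 mm/ft = 4358.64 mm.
Similar triangles through the lens centre give W/dₒ = w/dᵢ; with 1/f = 1/dₒ + 1/dᵢ this gives W = w·(dₒ − f)/f.
W = 22.3 mm × (4358.64 − 52) / 52 = 22.3 × 82.8200 ≈ 1846.886 mm = 1.84689 m.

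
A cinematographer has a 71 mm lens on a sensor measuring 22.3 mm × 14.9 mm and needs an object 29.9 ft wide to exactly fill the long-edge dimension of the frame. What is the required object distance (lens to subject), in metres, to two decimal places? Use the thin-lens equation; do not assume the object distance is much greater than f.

29.09 m

W: 29.9 ft × 304.8 mm/ft = 9113.52 mm.
Magnification m = w/W = dᵢ/dₒ; combined with 1/f = 1/dₒ + 1/dᵢ this gives dₒ = f·(1 + W/w).
dₒ = 71 mm × (1 + 9113.52/22.3) = 71 × 409.6780 ≈ 29087.139 mm = 29.0871 m.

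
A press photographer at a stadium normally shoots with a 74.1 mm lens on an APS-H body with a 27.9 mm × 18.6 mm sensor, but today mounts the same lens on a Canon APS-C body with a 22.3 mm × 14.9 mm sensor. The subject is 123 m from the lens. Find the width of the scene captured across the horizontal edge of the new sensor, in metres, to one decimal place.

37.0 m

The focal length stays 74.1 mm; the relevant sensor dimension is now w = 22.3 mm. Object distance dₒ = 123 m = 123000 mm.
Thin-lens field width W = w·(dₒ − f)/f = 22.3 × (123000 − 74.1)/74.1 ≈ 36993.894 mm = 36.9939 m.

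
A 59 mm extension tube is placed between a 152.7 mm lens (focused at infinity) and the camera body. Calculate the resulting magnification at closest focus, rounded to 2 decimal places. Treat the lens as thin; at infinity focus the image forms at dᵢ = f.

The tube moves the image plane from f to f + e, so dᵢ = 152.7 + 59 = 211.7 mm. Focus is achieved when 1/f = 1/dₒ + 1/dᵢ, giving dₒ = 1/(1/f − 1/(f+e)).
Magnification m = dᵢ/dₒ = (f+e)·(1/f − 1/(f+e)) = e/f = 59/152.7 ≈ 0.3864.

0.39×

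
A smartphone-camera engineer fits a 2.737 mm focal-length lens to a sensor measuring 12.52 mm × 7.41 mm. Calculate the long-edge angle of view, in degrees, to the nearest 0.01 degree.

Angle of view α = 2·arctan(w/2f) with w = 12.52 mm and f = 2.737 mm.
w/2f = 2.28718; arctan(2.28718) ≈ 66.3841°, so α ≈ 132.7681°.

132.77°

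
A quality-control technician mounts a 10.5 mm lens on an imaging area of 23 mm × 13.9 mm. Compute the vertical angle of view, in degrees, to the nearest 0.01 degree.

Angle of view α = 2·arctan(h/2f) with h = 13.9 mm and f = 10.5 mm.
h/2f = 0.66190; arctan(0.66190) ≈ 33.5008°, so α ≈ 67.0015°.

67.00°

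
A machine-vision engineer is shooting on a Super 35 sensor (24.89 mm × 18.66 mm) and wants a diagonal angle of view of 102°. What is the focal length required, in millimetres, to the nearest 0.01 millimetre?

12.60 mm

Sensor diagonal = √(24.89² + 18.66²) = √967.7077 ≈ 31.1080 mm.
From α = 2·arctan(d/2f) we get f = d / (2·tan(α/2)).
With d = 31.1080 mm and α/2 = 51°, tan(α/2) ≈ 1.23490, so f ≈ 31.1080 / 2.46979 ≈ 12.5954 mm.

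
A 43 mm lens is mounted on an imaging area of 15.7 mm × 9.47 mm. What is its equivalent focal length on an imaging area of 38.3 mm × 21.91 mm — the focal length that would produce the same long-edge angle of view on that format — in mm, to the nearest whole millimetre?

105 mm

Equal angle of view means equal width/f ratio, so f₂ = f₁ · (width₂/width₁) = 43 × 38.3/15.7.
f₂ = 43 × 2.43949 ≈ 104.898 mm.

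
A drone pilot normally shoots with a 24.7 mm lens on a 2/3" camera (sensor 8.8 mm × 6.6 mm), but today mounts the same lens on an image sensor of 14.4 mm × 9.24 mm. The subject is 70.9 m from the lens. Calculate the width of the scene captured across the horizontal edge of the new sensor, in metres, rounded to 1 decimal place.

41.3 m

The focal length stays 24.7 mm; the relevant sensor dimension is now w = 14.4 mm. Object distance dₒ = 70.9 m = 70900 mm.
Thin-lens field width W = w·(dₒ − f)/f = 14.4 × (70900 − 24.7)/24.7 ≈ 41320.013 mm = 41.32 m.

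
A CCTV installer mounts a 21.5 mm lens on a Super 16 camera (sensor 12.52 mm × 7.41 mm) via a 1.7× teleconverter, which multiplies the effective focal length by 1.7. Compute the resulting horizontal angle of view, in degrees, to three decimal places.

Effective focal length f = 21.5 × 1.7 = 36.55 mm.
α = 2·arctan(12.52 / (2 × 36.55)) = 2·arctan(0.17127) ≈ 19.4378°.

19.438°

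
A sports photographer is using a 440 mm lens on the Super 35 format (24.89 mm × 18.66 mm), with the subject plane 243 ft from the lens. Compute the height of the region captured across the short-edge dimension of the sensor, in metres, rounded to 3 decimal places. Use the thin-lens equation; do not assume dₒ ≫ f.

dₒ: 243 ft × 304.8 mm/ft = 74066.40 mm.
Similar triangles through the lens centre give W/dₒ = h/dᵢ; with 1/f = 1/dₒ + 1/dᵢ this gives W = h·(dₒ − f)/f.
W = 18.66 mm × (74066.4 − 440) / 440 = 18.66 × 167.3327 ≈ 3122.429 mm = 3.12243 m.

3.122 m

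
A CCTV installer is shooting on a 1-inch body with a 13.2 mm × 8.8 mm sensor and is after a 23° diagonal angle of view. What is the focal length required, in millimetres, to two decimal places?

38.99 mm

Sensor diagonal = √(13.2² + 8.8²) = √251.6800 ≈ 15.8644 mm.
From α = 2·arctan(d/2f) we get f = d / (2·tan(α/2)).
With d = 15.8644 mm and α/2 = 11.5°, tan(α/2) ≈ 0.20345, so f ≈ 15.8644 / 0.40690 ≈ 38.9881 mm.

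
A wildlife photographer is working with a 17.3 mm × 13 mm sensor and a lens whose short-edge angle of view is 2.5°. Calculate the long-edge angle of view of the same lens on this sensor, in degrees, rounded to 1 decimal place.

From the short-edge AOV: f = 13 / (2·tan(1.25°)) = 13 / 0.04364 ≈ 297.8908 mm.
Long-edge AOV = 2·arctan(17.3 / (2 × 297.8908)) = 2·arctan(0.02904) ≈ 3.3265°.

3.3°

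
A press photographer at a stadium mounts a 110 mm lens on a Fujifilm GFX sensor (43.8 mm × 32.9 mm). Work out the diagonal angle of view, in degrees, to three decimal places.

27.965°

Sensor diagonal = √(43.8² + 32.9²) = √3000.8500 ≈ 54.7800 mm.
Angle of view α = 2·arctan(d/2f) with d = 54.7800 mm and f = 110 mm.
d/2f = 0.24900; arctan(0.24900) ≈ 13.9823°, so α ≈ 27.9646°.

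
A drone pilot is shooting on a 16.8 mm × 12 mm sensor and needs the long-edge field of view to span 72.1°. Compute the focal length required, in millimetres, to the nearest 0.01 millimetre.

11.54 mm

From α = 2·arctan(w/2f) we get f = w / (2·tan(α/2)).
With w = 16.8 mm and α/2 = 36.05°, tan(α/2) ≈ 0.72788, so f ≈ 16.8 / 1.45575 ≈ 11.5404 mm.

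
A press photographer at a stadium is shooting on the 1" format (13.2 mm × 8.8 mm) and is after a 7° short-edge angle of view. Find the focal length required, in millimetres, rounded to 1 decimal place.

From α = 2·arctan(h/2f) we get f = h / (2·tan(α/2)).
With h = 8.8 mm and α/2 = 3.5°, tan(α/2) ≈ 0.06116, so f ≈ 8.8 / 0.12233 ≈ 71.9394 mm.

71.9 mm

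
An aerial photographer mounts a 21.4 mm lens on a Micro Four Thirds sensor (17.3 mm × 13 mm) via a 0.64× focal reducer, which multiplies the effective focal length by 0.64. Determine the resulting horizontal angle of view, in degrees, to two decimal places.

64.55°

Effective focal length f = 21.4 × 0.64 = 13.696 mm.
α = 2·arctan(17.3 / (2 × 13.696)) = 2·arctan(0.63157) ≈ 64.5507°.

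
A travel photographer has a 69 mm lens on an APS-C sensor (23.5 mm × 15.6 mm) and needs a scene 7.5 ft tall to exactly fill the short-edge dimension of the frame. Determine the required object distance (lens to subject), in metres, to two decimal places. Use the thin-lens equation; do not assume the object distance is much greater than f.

W: 7.5 ft × 304.8 mm/ft = 2286.00 mm.
Magnification m = h/W = dᵢ/dₒ; combined with 1/f = 1/dₒ + 1/dᵢ this gives dₒ = f·(1 + W/h).
dₒ = 69 mm × (1 + 2286/15.6) = 69 × 147.5385 ≈ 10180.154 mm = 10.1802 m.

10.18 m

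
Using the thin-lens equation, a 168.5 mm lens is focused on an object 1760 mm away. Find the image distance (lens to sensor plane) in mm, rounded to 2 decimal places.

186.34 mm

1/dᵢ = 1/f − 1/dₒ = 1/168.5 − 1/1760 = 0.0053665 mm⁻¹.
dᵢ = 1/0.0053665 ≈ 186.3399 mm.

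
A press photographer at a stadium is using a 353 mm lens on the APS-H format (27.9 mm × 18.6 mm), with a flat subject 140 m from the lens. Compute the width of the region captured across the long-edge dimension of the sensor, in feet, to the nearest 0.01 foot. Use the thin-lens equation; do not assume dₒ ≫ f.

dₒ: 140 m = 140000 mm.
Similar triangles through the lens centre give W/dₒ = w/dᵢ; with 1/f = 1/dₒ + 1/dᵢ this gives W = w·(dₒ − f)/f.
W = 27.9 mm × (140000 − 353) / 353 = 27.9 × 395.6006 ≈ 11037.256 mm = 11037.256/304.8 ft = 36.2115 ft.

36.21 ft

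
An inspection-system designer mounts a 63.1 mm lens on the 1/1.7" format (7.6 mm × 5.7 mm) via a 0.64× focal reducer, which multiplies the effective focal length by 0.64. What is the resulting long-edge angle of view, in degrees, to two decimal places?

10.75°

Effective focal length f = 63.1 × 0.64 = 40.384 mm.
α = 2·arctan(7.6 / (2 × 40.384)) = 2·arctan(0.09410) ≈ 10.7510°.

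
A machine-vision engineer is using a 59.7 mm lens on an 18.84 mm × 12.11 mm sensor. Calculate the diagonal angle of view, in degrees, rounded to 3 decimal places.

Sensor diagonal = √(18.84² + 12.11²) = √501.5977 ≈ 22.3964 mm.
Angle of view α = 2·arctan(d/2f) with d = 22.3964 mm and f = 59.7 mm.
d/2f = 0.18757; arctan(0.18757) ≈ 10.6238°, so α ≈ 21.2475°.

21.248°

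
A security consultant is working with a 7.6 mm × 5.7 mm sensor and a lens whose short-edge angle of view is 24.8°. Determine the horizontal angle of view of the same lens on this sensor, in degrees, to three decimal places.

From the short-edge AOV: f = 5.7 / (2·tan(12.4°)) = 5.7 / 0.43973 ≈ 12.9625 mm.
Horizontal AOV = 2·arctan(7.6 / (2 × 12.9625)) = 2·arctan(0.29315) ≈ 32.6772°.

32.677°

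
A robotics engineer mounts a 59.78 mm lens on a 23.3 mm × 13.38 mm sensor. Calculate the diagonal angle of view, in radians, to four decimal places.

0.4421 rad

Sensor diagonal = √(23.3² + 13.38²) = √721.9144 ≈ 26.8685 mm.
Angle of view α = 2·arctan(d/2f) with d = 26.8685 mm and f = 59.78 mm.
d/2f = 0.22473; arctan(0.22473) ≈ 0.2211 rad, so α ≈ 0.4421 rad.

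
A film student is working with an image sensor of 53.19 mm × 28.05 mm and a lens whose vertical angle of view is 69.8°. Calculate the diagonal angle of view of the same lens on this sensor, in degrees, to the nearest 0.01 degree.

112.46°

From the vertical AOV: f = 28.05 / (2·tan(34.9°)) = 28.05 / 1.39522 ≈ 20.1044 mm.
Sensor diagonal = √(53.19² + 28.05²) = √3615.9786 ≈ 60.1330 mm.
Diagonal AOV = 2·arctan(60.1330 / (2 × 20.1044)) = 2·arctan(1.49552) ≈ 112.4616°.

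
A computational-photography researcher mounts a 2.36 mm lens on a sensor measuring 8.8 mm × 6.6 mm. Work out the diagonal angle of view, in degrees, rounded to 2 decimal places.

133.55°

Sensor diagonal = √(8.8² + 6.6²) = √121.0000 ≈ 11.0000 mm.
Angle of view α = 2·arctan(d/2f) with d = 11.0000 mm and f = 2.36 mm.
d/2f = 2.33051; arctan(2.33051) ≈ 66.7763°, so α ≈ 133.5525°.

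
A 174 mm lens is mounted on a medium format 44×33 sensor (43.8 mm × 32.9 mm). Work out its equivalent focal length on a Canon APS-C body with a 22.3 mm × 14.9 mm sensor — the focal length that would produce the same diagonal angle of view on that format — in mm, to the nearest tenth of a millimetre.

85.2 mm

Sensor diagonal = √(43.8² + 32.9²) = √3000.8500 ≈ 54.7800 mm.
Sensor diagonal = √(22.3² + 14.9²) = √719.3000 ≈ 26.8198 mm.
Equal angle of view means equal diagonal/f ratio, so f₂ = f₁ · (diagonal₂/diagonal₁) = 174 × 26.8198/54.7800.
f₂ = 174 × 0.48959 ≈ 85.189 mm.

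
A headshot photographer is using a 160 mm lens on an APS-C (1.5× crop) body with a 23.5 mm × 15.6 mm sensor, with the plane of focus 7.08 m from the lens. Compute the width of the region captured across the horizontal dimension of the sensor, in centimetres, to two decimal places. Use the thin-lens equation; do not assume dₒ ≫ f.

dₒ: 7.08 m = 7080 mm.
Similar triangles through the lens centre give W/dₒ = w/dᵢ; with 1/f = 1/dₒ + 1/dᵢ this gives W = w·(dₒ − f)/f.
W = 23.5 mm × (7080 − 160) / 160 = 23.5 × 43.2500 ≈ 1016.375 mm = 101.638 cm.

101.64 cm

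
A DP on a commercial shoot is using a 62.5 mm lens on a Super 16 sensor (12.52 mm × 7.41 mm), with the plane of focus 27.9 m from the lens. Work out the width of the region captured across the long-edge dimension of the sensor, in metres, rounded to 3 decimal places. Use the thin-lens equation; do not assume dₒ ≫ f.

5.576 m

dₒ: 27.9 m = 27900 mm.
Similar triangles through the lens centre give W/dₒ = w/dᵢ; with 1/f = 1/dₒ + 1/dᵢ this gives W = w·(dₒ − f)/f.
W = 12.52 mm × (27900 − 62.5) / 62.5 = 12.52 × 445.4000 ≈ 5576.408 mm = 5.57641 m.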